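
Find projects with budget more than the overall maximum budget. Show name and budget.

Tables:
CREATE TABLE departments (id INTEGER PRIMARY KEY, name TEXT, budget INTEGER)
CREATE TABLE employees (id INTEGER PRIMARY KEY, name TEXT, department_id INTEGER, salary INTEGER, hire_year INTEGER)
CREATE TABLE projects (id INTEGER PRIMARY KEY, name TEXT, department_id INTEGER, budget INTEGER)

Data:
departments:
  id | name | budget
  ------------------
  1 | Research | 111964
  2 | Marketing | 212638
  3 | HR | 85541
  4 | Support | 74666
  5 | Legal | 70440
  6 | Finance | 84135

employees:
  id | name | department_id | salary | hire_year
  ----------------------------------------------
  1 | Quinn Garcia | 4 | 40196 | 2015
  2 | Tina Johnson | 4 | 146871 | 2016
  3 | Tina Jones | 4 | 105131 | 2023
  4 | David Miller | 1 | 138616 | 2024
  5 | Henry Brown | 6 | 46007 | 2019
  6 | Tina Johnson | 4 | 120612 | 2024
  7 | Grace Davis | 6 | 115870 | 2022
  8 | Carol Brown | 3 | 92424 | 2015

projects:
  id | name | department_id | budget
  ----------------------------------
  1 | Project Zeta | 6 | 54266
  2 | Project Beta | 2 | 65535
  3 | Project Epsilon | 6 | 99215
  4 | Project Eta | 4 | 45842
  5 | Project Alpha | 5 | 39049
SELECT name, budget FROM projects WHERE budget > (SELECT MAX(budget) FROM projects)

Execution result:
(no rows)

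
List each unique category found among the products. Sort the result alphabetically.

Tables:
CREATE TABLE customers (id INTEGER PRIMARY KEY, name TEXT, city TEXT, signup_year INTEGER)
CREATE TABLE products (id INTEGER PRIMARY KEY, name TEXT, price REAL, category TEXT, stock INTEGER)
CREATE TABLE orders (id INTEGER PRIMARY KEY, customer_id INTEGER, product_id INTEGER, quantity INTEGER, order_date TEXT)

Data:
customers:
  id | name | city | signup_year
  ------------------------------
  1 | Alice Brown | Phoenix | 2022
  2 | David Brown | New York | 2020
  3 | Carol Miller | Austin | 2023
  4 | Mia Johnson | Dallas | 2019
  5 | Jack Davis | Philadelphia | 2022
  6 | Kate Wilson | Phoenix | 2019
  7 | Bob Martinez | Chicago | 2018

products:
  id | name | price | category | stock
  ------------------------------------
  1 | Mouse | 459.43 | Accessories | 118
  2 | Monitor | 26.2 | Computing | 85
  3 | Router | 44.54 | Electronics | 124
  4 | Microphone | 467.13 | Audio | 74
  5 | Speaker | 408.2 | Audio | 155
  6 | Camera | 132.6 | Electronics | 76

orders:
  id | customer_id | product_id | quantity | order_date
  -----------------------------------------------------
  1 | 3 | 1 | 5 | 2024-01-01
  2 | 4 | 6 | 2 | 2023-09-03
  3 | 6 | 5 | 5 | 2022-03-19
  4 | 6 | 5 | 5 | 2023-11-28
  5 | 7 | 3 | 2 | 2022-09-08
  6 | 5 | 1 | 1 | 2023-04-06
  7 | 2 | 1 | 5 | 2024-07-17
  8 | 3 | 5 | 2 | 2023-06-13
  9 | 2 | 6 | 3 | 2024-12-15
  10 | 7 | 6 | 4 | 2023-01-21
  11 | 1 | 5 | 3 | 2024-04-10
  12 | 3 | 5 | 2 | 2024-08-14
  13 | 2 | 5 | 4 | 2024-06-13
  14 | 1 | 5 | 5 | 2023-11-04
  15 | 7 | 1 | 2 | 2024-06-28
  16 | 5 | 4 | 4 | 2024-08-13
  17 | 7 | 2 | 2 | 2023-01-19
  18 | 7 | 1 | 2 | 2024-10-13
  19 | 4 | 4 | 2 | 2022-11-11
SELECT DISTINCT category FROM products ORDER BY category

Execution result:
category
Accessories
Audio
Computing
Electronics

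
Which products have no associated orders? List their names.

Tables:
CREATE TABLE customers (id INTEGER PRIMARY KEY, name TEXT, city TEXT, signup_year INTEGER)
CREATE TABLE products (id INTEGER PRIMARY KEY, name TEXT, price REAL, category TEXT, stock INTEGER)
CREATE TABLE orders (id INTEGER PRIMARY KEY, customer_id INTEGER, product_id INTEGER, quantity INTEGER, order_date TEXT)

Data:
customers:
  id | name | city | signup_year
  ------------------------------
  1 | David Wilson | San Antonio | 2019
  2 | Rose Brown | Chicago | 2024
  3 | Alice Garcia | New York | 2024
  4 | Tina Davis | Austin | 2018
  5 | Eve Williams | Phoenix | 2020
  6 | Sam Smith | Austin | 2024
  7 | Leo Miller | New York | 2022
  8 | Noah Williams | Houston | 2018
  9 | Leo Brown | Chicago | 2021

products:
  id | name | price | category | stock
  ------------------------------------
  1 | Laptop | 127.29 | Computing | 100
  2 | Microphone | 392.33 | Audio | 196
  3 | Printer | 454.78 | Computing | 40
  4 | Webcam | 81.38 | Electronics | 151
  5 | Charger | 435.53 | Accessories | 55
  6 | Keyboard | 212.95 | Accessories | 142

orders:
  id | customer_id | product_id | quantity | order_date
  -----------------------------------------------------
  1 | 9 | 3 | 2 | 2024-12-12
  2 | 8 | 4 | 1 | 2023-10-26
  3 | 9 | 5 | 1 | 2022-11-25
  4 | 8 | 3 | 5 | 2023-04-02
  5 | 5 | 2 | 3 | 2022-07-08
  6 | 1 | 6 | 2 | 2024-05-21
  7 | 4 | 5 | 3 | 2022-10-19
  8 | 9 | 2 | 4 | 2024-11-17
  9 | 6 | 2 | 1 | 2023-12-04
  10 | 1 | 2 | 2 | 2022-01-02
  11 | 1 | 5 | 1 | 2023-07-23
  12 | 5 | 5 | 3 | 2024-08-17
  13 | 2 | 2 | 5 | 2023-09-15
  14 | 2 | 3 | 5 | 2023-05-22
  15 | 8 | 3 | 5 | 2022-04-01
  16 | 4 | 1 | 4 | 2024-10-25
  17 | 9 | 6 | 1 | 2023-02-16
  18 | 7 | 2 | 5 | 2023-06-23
SELECT p.name FROM products p LEFT JOIN orders c ON c.product_id = p.id WHERE c.id IS NULL

Execution result:
(no rows)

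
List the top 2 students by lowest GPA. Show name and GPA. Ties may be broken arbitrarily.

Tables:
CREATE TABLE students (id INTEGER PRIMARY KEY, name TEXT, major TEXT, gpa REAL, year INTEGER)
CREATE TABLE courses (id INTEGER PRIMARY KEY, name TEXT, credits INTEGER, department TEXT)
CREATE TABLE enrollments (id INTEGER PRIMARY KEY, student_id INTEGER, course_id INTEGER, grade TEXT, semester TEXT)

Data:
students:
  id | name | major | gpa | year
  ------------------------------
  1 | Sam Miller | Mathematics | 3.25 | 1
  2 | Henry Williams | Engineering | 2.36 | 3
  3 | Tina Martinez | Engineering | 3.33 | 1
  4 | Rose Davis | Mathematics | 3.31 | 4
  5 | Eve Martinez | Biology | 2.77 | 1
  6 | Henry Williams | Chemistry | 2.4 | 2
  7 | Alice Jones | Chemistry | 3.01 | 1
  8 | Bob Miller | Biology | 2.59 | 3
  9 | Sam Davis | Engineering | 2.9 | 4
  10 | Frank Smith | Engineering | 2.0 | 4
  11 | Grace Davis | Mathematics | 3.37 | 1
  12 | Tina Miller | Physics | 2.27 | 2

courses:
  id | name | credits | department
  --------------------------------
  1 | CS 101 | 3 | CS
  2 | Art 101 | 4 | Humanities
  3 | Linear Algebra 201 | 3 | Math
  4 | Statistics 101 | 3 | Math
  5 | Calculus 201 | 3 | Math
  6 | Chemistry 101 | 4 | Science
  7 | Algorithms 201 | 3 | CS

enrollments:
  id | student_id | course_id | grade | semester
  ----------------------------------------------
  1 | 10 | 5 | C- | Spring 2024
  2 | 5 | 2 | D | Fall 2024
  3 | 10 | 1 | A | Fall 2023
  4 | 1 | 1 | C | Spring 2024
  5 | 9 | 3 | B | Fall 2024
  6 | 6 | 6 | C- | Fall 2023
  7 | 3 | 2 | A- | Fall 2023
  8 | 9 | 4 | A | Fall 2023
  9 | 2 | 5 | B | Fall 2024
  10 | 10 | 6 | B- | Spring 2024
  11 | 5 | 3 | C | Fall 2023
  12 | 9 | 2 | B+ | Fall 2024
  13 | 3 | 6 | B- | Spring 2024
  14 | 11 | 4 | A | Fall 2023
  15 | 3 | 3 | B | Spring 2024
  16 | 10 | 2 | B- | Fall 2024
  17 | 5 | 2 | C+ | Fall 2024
SELECT name, gpa FROM students ORDER BY gpa ASC LIMIT 2

Execution result:
name | gpa
Frank Smith | 2.00
Tina Miller | 2.27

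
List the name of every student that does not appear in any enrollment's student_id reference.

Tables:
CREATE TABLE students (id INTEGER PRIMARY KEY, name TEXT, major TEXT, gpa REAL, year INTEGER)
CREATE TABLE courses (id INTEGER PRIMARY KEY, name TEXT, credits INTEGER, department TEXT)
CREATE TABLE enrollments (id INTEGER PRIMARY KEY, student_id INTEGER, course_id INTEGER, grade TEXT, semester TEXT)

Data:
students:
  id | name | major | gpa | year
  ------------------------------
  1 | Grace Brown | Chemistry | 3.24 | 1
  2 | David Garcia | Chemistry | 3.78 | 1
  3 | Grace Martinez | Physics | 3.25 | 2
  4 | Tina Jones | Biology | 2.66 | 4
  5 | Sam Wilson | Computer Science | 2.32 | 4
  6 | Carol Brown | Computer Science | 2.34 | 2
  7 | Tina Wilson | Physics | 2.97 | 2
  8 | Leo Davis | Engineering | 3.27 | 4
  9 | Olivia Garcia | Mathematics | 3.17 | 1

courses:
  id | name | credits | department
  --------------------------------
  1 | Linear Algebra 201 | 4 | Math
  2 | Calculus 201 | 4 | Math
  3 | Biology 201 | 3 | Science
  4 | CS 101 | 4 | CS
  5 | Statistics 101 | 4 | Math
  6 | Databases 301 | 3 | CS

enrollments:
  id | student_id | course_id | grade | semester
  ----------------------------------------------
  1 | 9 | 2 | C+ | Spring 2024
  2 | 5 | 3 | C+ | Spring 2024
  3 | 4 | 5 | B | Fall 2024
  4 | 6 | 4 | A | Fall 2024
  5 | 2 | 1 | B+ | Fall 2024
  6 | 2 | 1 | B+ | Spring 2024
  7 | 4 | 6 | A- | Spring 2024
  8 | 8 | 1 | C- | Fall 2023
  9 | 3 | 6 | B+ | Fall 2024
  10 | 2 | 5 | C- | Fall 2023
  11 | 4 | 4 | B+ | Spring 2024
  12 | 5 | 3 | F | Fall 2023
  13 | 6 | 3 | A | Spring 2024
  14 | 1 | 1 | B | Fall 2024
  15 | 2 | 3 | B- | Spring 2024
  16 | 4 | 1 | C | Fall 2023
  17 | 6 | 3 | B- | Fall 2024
SELECT p.name FROM students p LEFT JOIN enrollments c ON c.student_id = p.id WHERE c.id IS NULL

Execution result:
Tina Wilson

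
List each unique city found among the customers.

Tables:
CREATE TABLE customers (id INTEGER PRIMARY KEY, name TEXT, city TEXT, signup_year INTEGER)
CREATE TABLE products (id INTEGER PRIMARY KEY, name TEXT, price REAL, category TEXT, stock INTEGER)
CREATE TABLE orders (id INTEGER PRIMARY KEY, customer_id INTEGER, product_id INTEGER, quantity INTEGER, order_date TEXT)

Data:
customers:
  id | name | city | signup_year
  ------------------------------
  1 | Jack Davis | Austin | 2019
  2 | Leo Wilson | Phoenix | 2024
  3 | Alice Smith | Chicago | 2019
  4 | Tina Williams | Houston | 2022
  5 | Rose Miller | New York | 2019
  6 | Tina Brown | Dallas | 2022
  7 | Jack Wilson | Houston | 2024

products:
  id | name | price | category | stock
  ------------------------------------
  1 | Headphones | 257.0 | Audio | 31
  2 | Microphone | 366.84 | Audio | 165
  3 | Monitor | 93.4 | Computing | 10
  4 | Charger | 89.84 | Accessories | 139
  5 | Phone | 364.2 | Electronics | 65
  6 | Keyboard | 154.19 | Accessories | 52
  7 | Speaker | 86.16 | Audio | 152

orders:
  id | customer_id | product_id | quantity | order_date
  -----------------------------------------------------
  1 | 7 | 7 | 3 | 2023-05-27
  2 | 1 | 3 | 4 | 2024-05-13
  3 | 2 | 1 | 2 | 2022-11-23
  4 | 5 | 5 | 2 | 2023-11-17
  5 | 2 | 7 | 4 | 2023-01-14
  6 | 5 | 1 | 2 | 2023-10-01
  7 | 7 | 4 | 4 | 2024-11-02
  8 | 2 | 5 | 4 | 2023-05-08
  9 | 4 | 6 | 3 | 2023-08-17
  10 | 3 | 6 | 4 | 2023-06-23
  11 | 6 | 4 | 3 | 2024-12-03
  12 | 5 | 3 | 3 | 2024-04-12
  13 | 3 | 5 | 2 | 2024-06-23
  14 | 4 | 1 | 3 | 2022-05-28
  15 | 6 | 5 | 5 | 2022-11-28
SELECT DISTINCT city FROM customers

Execution result:
city
Austin
Phoenix
Chicago
Houston
New York
Dallas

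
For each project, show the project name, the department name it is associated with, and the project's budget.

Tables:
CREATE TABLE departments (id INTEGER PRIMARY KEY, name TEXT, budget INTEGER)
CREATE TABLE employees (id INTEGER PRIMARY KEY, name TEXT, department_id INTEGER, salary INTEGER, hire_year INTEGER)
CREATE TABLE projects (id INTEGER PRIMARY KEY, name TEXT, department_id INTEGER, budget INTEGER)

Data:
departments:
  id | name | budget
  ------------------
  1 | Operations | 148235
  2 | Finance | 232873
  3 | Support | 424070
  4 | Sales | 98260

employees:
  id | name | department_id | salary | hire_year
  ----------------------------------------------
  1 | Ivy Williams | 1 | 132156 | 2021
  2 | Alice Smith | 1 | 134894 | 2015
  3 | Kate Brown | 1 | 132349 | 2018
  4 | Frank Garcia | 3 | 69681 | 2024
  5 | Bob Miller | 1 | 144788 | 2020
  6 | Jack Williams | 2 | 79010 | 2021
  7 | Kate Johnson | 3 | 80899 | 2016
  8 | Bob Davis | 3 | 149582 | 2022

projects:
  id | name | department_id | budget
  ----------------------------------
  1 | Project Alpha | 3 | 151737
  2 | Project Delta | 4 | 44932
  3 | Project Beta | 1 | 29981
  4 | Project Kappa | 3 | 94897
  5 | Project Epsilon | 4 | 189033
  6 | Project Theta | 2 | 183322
SELECT c.name, p.name AS department, c.budget FROM projects c JOIN departments p ON c.department_id = p.id

Execution result:
name | department | budget
Project Alpha | Support | 151737
Project Delta | Sales | 44932
Project Beta | Operations | 29981
Project Kappa | Support | 94897
Project Epsilon | Sales | 189033
Project Theta | Finance | 183322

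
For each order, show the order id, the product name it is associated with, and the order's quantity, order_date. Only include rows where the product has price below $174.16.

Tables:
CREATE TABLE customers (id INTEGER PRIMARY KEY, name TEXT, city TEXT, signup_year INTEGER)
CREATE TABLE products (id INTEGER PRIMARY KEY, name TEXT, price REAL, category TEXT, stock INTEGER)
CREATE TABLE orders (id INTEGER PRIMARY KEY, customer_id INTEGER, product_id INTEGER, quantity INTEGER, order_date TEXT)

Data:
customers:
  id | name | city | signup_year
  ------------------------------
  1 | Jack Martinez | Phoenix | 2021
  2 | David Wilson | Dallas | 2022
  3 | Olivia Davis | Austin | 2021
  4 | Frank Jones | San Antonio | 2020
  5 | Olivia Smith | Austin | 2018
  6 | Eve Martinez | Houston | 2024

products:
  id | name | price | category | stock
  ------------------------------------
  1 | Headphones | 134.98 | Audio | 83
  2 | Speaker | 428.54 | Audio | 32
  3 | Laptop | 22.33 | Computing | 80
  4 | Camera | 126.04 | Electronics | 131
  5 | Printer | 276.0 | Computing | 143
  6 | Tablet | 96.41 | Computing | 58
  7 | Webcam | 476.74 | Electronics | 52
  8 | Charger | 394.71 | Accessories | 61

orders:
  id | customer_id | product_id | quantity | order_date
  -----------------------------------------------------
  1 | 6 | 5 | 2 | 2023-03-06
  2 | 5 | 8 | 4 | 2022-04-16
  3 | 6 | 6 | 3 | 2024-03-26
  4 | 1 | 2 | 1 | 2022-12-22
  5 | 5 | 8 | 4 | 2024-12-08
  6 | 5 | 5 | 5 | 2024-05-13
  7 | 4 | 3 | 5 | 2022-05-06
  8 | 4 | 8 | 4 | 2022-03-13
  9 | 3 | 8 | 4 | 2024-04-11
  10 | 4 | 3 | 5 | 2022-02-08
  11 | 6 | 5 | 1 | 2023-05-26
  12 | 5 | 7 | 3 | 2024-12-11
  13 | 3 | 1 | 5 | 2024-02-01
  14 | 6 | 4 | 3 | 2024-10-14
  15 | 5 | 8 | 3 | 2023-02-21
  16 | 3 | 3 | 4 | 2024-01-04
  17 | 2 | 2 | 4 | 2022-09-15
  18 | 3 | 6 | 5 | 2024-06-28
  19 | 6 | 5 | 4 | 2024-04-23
SELECT c.id, p.name AS product, c.quantity, c.order_date FROM orders c JOIN products p ON c.product_id = p.id WHERE p.price < 174.16

Execution result:
id | product | quantity | order_date
3 | Tablet | 3 | 2024-03-26
7 | Laptop | 5 | 2022-05-06
10 | Laptop | 5 | 2022-02-08
13 | Headphones | 5 | 2024-02-01
14 | Camera | 3 | 2024-10-14
16 | Laptop | 4 | 2024-01-04
18 | Tablet | 5 | 2024-06-28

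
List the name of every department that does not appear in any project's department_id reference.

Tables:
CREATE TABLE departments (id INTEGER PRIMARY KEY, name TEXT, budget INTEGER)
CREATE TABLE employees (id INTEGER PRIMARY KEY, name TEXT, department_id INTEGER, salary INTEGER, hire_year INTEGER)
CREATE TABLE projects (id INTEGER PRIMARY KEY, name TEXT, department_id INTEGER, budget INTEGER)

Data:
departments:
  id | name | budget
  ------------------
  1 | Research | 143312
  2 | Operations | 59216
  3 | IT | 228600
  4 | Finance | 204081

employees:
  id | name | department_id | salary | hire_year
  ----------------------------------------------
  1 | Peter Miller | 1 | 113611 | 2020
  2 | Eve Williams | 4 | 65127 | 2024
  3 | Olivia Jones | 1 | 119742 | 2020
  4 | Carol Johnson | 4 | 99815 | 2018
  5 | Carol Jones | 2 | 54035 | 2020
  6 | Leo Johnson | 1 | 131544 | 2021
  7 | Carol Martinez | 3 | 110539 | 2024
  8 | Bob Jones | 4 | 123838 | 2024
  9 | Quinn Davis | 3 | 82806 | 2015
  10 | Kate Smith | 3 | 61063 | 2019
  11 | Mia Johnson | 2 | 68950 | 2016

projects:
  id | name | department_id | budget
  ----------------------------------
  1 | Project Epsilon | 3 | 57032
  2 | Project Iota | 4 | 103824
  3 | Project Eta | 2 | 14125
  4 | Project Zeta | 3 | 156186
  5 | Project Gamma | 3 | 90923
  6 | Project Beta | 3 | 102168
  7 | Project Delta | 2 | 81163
SELECT p.name FROM departments p LEFT JOIN projects c ON c.department_id = p.id WHERE c.id IS NULL

Execution result:
Research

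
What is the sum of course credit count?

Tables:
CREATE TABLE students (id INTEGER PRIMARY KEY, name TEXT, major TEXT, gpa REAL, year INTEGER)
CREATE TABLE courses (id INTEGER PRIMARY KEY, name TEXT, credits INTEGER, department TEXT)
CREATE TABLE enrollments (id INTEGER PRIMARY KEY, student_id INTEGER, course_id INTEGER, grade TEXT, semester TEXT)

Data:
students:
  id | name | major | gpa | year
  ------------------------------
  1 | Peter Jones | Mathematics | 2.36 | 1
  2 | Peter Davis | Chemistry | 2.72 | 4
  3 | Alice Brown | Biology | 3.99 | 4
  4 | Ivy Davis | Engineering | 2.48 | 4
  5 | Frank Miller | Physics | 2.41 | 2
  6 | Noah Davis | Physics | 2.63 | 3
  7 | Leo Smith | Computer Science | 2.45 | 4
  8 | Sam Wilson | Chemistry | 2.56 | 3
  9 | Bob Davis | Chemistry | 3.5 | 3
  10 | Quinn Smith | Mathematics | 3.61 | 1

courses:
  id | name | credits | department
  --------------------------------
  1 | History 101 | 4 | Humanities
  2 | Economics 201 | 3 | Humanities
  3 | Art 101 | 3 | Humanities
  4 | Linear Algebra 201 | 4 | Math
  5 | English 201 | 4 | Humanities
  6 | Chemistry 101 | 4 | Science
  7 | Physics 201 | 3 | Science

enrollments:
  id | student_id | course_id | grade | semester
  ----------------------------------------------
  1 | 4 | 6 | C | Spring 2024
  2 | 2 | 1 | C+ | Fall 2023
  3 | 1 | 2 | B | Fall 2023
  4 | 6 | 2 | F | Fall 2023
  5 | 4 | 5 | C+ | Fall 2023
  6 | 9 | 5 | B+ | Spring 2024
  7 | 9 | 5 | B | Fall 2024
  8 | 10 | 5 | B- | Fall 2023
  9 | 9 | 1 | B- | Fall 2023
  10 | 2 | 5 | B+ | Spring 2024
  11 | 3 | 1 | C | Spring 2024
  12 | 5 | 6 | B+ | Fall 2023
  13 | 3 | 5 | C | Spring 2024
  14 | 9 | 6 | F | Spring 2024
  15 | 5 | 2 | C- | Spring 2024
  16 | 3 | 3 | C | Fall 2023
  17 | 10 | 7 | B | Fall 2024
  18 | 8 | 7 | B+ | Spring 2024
SELECT SUM(credits) FROM courses

Execution result:
25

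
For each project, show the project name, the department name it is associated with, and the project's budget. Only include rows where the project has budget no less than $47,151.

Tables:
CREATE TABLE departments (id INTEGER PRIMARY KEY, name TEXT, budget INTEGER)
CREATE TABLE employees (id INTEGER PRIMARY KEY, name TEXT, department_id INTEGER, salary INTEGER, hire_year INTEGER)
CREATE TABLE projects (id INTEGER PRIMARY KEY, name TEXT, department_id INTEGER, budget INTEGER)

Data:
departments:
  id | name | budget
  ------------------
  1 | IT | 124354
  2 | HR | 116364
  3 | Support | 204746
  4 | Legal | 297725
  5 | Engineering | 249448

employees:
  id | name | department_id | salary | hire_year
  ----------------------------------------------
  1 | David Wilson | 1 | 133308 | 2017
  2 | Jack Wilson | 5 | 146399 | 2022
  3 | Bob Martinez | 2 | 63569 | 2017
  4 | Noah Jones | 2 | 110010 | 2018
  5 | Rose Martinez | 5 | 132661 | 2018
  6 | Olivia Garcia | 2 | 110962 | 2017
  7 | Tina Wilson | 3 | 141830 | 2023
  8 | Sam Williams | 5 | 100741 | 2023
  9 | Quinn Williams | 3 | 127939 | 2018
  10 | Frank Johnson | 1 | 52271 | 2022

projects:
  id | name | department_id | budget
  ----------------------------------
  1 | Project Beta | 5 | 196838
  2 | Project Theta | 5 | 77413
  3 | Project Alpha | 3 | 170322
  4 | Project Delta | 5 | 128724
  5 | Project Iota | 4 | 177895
SELECT c.name, p.name AS department, c.budget FROM projects c JOIN departments p ON c.department_id = p.id WHERE c.budget >= 47151

Execution result:
name | department | budget
Project Beta | Engineering | 196838
Project Theta | Engineering | 77413
Project Alpha | Support | 170322
Project Delta | Engineering | 128724
Project Iota | Legal | 177895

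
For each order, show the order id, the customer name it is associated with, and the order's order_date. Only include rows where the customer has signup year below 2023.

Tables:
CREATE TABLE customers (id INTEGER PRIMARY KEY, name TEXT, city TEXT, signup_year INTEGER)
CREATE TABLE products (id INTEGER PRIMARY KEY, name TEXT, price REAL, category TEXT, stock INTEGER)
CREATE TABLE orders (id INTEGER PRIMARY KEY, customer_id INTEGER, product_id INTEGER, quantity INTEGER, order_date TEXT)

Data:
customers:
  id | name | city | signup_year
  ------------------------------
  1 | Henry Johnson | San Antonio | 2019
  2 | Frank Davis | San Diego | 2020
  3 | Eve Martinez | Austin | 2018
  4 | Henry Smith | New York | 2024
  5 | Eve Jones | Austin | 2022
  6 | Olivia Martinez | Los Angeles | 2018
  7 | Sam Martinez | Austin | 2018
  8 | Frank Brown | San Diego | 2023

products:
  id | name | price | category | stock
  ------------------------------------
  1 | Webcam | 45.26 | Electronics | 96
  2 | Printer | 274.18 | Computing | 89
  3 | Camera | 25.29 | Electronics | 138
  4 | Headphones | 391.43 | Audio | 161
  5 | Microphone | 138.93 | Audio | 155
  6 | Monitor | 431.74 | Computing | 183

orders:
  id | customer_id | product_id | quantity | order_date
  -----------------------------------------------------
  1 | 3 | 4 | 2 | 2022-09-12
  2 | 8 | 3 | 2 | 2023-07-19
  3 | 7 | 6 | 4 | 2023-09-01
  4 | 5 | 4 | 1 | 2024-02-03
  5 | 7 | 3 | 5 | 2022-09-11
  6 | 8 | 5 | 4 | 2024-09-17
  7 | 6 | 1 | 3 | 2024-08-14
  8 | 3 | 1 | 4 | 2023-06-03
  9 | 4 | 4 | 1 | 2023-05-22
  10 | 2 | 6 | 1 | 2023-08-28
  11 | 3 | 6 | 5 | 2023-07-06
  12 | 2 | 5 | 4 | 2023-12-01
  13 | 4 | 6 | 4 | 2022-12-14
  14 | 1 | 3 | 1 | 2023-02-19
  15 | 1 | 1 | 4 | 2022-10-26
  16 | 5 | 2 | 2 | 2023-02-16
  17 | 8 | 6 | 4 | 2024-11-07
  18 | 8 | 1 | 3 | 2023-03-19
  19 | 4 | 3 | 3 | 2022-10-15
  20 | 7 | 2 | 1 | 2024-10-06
SELECT c.id, p.name AS customer, c.order_date FROM orders c JOIN customers p ON c.customer_id = p.id WHERE p.signup_year < 2023

Execution result:
id | customer | order_date
1 | Eve Martinez | 2022-09-12
3 | Sam Martinez | 2023-09-01
4 | Eve Jones | 2024-02-03
5 | Sam Martinez | 2022-09-11
7 | Olivia Martinez | 2024-08-14
8 | Eve Martinez | 2023-06-03
10 | Frank Davis | 2023-08-28
11 | Eve Martinez | 2023-07-06
12 | Frank Davis | 2023-12-01
14 | Henry Johnson | 2023-02-19
15 | Henry Johnson | 2022-10-26
16 | Eve Jones | 2023-02-16
20 | Sam Martinez | 2024-10-06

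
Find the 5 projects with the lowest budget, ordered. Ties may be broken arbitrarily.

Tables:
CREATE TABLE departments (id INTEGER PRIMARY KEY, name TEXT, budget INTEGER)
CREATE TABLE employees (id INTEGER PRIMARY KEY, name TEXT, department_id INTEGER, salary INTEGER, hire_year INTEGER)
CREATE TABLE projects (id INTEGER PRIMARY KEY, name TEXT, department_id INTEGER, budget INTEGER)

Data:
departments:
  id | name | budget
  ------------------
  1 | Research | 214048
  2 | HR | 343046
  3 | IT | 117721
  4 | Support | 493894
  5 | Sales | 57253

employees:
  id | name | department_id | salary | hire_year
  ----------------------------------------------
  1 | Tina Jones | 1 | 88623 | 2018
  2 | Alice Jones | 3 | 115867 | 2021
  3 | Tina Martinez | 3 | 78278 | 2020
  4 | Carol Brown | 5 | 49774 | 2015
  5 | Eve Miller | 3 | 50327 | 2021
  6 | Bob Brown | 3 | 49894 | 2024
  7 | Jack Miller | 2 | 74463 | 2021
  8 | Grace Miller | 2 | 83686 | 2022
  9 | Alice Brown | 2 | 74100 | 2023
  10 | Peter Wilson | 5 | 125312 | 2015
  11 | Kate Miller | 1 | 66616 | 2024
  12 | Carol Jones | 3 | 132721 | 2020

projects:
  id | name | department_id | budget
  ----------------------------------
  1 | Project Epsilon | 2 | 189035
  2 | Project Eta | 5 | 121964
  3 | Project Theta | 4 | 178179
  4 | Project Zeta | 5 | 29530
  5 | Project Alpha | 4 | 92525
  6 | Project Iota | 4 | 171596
SELECT name, budget FROM projects ORDER BY budget ASC LIMIT 5

Execution result:
name | budget
Project Zeta | 29530
Project Alpha | 92525
Project Eta | 121964
Project Iota | 171596
Project Theta | 178179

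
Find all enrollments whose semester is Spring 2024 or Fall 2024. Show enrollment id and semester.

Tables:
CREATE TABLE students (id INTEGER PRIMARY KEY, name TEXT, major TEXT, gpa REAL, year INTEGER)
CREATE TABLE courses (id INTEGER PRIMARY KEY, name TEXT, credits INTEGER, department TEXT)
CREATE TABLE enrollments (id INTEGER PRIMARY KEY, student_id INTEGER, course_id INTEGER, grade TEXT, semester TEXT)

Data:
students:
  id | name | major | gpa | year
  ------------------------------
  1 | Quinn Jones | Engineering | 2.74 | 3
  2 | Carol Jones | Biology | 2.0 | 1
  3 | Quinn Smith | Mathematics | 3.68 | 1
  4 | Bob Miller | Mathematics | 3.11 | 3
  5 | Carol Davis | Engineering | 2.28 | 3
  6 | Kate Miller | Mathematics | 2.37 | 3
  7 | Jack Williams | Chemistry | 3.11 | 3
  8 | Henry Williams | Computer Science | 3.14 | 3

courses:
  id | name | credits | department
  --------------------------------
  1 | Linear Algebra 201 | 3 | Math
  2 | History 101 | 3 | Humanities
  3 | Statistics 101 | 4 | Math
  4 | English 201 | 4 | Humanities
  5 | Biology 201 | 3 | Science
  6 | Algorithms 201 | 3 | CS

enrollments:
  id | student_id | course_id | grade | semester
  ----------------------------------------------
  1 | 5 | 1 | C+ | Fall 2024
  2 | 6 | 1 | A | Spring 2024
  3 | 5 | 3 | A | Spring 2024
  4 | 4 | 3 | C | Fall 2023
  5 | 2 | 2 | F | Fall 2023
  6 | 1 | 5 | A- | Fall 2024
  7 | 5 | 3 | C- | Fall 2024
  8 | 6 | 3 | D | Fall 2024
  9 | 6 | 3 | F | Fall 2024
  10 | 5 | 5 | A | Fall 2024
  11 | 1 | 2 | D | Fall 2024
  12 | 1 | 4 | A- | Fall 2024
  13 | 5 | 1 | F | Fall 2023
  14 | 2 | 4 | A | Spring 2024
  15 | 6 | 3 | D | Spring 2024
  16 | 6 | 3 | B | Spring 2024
SELECT id, semester FROM enrollments WHERE semester IN ('Spring 2024', 'Fall 2024')

Execution result:
id | semester
1 | Fall 2024
2 | Spring 2024
3 | Spring 2024
6 | Fall 2024
7 | Fall 2024
8 | Fall 2024
9 | Fall 2024
10 | Fall 2024
11 | Fall 2024
12 | Fall 2024
14 | Spring 2024
15 | Spring 2024
16 | Spring 2024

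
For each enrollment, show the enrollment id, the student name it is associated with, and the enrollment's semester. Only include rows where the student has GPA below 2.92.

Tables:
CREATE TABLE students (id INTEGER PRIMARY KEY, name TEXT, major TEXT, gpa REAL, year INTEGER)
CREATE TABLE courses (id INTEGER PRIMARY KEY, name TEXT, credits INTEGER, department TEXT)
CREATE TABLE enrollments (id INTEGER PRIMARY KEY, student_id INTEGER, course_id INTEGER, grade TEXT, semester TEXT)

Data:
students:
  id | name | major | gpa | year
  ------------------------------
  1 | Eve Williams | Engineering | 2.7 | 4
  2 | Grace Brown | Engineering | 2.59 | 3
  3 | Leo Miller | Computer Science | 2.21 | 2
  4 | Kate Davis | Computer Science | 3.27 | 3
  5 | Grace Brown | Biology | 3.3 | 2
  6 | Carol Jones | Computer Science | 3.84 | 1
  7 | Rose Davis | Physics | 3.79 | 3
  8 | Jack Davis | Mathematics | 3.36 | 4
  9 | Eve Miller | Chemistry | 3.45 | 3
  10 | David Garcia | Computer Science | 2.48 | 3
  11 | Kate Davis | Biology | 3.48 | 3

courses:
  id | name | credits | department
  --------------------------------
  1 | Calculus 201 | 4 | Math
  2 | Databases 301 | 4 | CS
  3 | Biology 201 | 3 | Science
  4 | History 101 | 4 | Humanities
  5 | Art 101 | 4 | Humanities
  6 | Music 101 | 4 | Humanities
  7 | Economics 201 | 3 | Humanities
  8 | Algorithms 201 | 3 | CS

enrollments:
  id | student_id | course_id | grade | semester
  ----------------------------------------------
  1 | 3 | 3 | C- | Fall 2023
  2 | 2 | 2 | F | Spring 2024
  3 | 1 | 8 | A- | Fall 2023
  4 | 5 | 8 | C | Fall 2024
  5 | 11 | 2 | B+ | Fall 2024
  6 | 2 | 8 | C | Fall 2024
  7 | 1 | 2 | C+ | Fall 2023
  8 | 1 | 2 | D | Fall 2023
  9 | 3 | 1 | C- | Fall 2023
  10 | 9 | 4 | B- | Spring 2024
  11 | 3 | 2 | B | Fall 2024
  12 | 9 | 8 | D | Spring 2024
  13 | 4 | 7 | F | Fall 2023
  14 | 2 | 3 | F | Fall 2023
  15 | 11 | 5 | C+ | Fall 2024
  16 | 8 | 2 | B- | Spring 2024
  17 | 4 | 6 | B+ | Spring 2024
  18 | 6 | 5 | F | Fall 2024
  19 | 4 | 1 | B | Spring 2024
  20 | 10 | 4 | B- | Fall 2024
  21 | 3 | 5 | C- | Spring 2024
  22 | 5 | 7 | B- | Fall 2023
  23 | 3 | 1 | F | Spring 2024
SELECT c.id, p.name AS student, c.semester FROM enrollments c JOIN students p ON c.student_id = p.id WHERE p.gpa < 2.92

Execution result:
id | student | semester
1 | Leo Miller | Fall 2023
2 | Grace Brown | Spring 2024
3 | Eve Williams | Fall 2023
6 | Grace Brown | Fall 2024
7 | Eve Williams | Fall 2023
8 | Eve Williams | Fall 2023
9 | Leo Miller | Fall 2023
11 | Leo Miller | Fall 2024
14 | Grace Brown | Fall 2023
20 | David Garcia | Fall 2024
21 | Leo Miller | Spring 2024
23 | Leo Miller | Spring 2024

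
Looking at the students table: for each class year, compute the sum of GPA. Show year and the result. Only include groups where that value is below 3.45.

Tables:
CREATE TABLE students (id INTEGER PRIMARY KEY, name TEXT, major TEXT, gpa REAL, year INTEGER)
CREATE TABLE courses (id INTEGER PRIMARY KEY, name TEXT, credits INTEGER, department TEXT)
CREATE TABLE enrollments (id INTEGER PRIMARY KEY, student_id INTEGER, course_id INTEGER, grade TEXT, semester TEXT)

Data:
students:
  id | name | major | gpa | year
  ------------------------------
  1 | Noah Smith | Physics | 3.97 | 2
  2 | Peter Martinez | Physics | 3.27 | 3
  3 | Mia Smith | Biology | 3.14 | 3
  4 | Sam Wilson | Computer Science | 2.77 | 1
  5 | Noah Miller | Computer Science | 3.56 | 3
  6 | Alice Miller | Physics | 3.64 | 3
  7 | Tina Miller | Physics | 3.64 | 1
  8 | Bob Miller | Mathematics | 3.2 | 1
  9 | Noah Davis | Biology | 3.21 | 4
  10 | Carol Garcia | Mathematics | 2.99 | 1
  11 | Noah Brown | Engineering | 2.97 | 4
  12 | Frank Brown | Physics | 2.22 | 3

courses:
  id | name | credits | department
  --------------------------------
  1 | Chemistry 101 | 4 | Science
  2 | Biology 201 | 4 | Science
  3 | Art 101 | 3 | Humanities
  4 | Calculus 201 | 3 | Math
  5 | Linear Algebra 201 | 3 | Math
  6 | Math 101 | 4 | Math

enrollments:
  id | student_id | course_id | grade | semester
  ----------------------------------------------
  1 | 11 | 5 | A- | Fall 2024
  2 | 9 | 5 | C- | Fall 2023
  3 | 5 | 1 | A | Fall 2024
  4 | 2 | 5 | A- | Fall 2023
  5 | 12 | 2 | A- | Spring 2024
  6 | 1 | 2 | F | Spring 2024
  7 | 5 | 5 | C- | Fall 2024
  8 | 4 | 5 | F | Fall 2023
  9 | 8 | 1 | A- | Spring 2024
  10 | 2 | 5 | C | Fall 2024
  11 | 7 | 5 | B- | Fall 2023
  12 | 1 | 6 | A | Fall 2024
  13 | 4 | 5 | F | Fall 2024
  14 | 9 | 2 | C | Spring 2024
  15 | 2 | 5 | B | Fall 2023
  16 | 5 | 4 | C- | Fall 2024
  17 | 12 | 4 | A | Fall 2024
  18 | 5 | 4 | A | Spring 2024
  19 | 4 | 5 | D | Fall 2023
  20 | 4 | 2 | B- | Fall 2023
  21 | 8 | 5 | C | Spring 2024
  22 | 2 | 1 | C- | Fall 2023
SELECT year, SUM(gpa) AS sum_gpa FROM students GROUP BY year HAVING SUM(gpa) < 3.45

Execution result:
(no rows)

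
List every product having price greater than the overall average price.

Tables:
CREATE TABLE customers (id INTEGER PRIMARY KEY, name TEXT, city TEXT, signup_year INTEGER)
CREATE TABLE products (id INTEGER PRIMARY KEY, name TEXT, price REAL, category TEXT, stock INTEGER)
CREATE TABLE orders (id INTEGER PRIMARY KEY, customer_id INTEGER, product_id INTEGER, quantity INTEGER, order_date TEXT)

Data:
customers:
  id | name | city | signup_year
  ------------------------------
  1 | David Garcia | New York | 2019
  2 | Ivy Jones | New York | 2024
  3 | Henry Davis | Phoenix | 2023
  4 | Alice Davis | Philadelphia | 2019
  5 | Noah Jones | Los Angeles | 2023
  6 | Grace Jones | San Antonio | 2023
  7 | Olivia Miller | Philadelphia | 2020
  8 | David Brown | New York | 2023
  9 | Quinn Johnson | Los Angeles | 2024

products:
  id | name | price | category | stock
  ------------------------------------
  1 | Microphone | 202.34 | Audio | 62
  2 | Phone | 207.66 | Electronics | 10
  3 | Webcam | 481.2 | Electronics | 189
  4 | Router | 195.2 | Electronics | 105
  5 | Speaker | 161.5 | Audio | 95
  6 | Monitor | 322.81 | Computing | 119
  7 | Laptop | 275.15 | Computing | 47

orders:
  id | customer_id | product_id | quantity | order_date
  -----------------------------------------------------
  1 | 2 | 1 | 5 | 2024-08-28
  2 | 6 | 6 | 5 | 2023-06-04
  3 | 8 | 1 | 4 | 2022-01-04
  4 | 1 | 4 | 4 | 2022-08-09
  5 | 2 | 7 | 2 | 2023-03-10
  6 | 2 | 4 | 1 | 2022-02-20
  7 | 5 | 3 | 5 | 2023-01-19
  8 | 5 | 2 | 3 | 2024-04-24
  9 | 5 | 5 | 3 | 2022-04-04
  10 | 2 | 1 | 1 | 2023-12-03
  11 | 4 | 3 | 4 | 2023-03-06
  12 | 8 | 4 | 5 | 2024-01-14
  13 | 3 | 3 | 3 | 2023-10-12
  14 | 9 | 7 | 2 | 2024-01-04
SELECT name, price FROM products WHERE price > (SELECT AVG(price) FROM products)

Execution result:
name | price
Webcam | 481.20
Monitor | 322.81
Laptop | 275.15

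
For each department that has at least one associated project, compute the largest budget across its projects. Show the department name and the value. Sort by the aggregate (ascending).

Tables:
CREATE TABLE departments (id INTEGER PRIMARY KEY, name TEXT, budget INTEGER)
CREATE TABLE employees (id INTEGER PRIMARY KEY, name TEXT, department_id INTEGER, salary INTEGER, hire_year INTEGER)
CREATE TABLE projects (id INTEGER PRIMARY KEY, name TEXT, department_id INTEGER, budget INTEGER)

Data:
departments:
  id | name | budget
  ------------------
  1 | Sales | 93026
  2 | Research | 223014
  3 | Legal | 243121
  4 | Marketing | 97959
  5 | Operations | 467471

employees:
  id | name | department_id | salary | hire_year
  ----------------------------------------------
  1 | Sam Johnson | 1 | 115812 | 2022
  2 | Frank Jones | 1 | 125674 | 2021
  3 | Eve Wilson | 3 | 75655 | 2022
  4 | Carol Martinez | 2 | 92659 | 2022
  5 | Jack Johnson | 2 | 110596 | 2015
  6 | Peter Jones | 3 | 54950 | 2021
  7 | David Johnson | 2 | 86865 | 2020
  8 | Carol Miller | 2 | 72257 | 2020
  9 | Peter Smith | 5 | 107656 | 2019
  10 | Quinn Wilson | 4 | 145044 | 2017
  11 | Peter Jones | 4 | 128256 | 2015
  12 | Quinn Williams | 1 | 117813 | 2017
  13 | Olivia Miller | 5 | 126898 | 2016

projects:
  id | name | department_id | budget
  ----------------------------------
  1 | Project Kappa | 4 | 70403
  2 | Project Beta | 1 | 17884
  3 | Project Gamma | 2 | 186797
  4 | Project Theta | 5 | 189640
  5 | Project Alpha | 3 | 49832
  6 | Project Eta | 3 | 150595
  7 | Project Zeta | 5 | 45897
SELECT p.name, MAX(c.budget) AS max_budget FROM projects c JOIN departments p ON c.department_id = p.id GROUP BY p.id, p.name ORDER BY max_budget ASC

Execution result:
name | max_budget
Sales | 17884
Marketing | 70403
Legal | 150595
Research | 186797
Operations | 189640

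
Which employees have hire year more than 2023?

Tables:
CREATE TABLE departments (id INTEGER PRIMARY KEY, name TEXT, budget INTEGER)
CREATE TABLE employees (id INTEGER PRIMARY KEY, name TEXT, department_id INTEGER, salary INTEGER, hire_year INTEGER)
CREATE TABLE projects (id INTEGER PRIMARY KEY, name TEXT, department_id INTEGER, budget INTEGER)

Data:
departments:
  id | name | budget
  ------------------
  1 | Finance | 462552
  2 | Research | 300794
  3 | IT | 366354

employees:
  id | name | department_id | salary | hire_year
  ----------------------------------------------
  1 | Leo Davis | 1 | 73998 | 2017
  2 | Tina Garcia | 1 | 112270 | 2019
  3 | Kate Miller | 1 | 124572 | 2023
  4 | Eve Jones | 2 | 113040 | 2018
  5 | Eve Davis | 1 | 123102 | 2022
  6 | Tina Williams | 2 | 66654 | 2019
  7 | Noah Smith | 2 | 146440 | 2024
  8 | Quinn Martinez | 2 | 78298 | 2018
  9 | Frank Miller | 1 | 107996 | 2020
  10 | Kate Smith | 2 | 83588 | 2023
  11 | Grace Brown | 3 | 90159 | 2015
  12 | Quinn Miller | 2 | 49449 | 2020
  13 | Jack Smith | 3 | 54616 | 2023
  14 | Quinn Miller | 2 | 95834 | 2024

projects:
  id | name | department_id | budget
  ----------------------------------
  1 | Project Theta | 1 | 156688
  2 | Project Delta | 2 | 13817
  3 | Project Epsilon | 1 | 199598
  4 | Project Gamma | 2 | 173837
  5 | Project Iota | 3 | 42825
SELECT name, hire_year FROM employees WHERE hire_year > 2023

Execution result:
name | hire_year
Noah Smith | 2024
Quinn Miller | 2024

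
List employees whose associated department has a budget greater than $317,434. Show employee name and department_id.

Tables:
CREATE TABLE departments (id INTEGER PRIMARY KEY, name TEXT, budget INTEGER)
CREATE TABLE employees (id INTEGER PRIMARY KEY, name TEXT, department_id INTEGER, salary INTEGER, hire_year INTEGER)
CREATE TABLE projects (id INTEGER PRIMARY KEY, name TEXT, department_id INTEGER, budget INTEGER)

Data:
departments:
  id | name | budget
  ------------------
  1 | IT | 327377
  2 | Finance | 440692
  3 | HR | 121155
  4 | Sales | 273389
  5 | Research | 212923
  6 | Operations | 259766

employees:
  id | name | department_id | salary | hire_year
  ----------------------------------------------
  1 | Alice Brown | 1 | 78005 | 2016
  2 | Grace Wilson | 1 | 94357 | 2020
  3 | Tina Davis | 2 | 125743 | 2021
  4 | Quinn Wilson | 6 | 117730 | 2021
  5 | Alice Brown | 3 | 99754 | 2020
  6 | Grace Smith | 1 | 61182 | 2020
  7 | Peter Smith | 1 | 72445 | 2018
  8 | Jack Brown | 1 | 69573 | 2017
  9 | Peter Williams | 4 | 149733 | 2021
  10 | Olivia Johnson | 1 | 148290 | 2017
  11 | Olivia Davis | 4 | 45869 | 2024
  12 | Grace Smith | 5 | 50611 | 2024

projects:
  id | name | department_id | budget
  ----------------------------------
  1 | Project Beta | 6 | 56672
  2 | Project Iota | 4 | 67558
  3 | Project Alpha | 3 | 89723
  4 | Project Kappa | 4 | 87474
SELECT name, department_id FROM employees WHERE department_id IN (SELECT id FROM departments WHERE budget > 317434)

Execution result:
name | department_id
Alice Brown | 1
Grace Wilson | 1
Tina Davis | 2
Grace Smith | 1
Peter Smith | 1
Jack Brown | 1
Olivia Johnson | 1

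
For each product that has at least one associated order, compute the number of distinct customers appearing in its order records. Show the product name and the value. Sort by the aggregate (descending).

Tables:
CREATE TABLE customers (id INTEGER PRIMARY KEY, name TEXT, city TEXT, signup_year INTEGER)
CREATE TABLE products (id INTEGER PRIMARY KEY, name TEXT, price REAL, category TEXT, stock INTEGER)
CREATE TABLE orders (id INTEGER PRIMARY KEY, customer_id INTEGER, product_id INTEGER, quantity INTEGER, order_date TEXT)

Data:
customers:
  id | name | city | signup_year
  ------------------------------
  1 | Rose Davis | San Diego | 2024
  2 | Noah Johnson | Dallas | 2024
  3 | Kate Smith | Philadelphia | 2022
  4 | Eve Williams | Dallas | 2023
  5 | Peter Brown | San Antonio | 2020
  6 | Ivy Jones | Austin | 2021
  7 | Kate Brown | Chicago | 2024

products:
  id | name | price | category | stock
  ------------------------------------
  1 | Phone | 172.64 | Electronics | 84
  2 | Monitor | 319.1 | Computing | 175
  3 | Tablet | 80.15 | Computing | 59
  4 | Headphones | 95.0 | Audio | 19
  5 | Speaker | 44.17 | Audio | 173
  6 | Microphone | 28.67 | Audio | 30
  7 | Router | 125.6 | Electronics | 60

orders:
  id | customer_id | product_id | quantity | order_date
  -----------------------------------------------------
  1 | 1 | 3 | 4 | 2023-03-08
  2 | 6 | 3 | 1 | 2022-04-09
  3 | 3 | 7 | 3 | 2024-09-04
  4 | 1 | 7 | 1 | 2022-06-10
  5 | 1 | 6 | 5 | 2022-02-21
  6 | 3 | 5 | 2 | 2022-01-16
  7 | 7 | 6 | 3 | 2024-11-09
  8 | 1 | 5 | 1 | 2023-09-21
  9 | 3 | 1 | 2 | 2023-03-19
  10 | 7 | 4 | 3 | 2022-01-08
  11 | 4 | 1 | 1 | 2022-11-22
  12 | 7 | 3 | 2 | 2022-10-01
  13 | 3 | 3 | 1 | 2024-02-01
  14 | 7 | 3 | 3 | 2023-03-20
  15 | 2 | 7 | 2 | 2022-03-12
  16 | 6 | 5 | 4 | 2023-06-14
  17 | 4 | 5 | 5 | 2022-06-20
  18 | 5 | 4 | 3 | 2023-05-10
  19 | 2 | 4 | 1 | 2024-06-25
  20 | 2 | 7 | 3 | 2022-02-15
SELECT p.name, COUNT(DISTINCT c.customer_id) AS distinct_customer_count FROM orders c JOIN products p ON c.product_id = p.id GROUP BY p.id, p.name ORDER BY distinct_customer_count DESC

Execution result:
name | distinct_customer_count
Tablet | 4
Speaker | 4
Headphones | 3
Router | 3
Phone | 2
Microphone | 2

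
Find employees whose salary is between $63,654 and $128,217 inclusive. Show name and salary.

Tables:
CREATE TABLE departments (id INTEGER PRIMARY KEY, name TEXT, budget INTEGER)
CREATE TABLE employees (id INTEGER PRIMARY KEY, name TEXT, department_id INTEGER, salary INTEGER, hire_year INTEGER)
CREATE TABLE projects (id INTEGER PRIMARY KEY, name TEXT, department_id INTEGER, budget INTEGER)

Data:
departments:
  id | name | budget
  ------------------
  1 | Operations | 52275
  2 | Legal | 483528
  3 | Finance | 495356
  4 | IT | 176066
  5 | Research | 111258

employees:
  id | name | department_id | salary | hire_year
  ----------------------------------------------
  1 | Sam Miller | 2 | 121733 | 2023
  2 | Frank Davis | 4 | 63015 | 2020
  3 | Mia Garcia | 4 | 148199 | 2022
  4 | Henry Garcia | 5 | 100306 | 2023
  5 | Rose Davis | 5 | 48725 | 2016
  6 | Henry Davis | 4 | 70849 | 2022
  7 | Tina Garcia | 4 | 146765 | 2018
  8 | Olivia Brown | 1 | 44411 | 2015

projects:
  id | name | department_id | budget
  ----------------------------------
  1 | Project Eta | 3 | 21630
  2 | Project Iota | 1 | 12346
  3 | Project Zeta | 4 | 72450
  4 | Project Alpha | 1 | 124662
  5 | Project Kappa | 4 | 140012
SELECT name, salary FROM employees WHERE salary BETWEEN 63654 AND 128217

Execution result:
name | salary
Sam Miller | 121733
Henry Garcia | 100306
Henry Davis | 70849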